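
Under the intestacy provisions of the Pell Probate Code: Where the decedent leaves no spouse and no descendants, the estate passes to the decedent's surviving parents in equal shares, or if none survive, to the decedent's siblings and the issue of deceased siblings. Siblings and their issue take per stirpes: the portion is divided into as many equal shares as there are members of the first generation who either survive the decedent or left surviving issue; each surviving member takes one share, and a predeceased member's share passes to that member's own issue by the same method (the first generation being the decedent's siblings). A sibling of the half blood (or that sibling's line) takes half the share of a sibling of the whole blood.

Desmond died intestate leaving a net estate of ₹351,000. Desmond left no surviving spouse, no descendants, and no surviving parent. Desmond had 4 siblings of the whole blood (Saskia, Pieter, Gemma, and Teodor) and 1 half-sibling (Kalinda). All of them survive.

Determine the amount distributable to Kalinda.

The entire ₹351,000 passes to the siblings and their issue.
Counting each half-blood sibling's line as half a unit, there are 9/2 units in ₹351,000, so one unit is ₹78,000. Whole-blood lines (Saskia, Pieter, Gemma, and Teodor) take ₹78,000 each; half-blood lines (Kalinda) take ₹39,000 each.

Kalinda receives ₹39,000.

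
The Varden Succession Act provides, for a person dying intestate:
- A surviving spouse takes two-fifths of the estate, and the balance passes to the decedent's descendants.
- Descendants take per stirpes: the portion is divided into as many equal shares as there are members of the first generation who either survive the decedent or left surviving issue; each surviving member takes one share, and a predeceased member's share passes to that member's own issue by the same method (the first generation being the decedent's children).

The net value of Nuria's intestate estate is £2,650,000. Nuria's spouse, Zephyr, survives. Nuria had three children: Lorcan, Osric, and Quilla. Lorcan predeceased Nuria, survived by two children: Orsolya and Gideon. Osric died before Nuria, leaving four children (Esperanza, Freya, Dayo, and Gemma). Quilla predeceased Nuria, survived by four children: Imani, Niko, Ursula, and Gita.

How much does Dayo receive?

Dayo receives £132,500.

Zephyr takes two-fifths of £2,650,000 = £1,060,000. The remaining £1,590,000 passes to the descendants.
The descendants' portion (£1,590,000) is divided into 3 shares of £530,000: Lorcan's £530,000 share passes to Lorcan's issue; Osric's £530,000 share passes to Osric's issue; Quilla's £530,000 share passes to Quilla's issue.
Lorcan's share (£530,000) is divided into 2 shares of £265,000: Orsolya and Gideon each take £265,000.
Osric's share (£530,000) is divided into 4 shares of £132,500: Esperanza, Freya, Dayo, and Gemma each take £132,500.
Quilla's share (£530,000) is divided into 4 shares of £132,500: Imani, Niko, Ursula, and Gita each take £132,500.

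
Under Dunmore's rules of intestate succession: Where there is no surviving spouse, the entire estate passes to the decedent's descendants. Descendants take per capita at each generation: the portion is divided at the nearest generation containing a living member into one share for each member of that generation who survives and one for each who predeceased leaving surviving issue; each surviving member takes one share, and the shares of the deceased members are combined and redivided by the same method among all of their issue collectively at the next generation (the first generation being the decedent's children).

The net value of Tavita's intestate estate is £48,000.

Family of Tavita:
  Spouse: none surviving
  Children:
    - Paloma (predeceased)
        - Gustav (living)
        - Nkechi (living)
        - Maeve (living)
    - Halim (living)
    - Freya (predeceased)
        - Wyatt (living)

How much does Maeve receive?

The entire £48,000 passes to the descendants.
That amount (£48,000) is divided at the children's generation into 3 shares of £16,000. Halim takes £16,000. The 2 shares of the deceased (Paloma and Freya) are combined into a pool of £32,000.
That pool (£32,000) is divided at the grandchildren's generation equally among Gustav, Nkechi, Maeve, and Wyatt: £8,000 each.

Maeve receives £8,000.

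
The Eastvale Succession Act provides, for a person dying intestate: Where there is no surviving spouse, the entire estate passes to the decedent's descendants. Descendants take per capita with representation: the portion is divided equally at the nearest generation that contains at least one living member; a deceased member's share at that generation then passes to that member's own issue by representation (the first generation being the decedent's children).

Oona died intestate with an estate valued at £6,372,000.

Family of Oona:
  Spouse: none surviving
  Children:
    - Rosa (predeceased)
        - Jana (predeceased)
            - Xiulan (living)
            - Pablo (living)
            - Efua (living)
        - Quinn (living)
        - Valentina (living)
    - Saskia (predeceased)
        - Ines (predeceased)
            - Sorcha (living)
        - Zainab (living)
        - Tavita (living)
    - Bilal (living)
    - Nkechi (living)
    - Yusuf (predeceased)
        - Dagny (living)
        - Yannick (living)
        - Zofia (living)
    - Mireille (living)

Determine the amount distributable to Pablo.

Pablo receives £118,000.

The entire £6,372,000 passes to the descendants.
That amount (£6,372,000) is divided into 6 shares of £1,062,000: Bilal, Nkechi, and Mireille each take £1,062,000; Rosa's £1,062,000 share passes to Rosa's issue; Saskia's £1,062,000 share passes to Saskia's issue; Yusuf's £1,062,000 share passes to Yusuf's issue.
Rosa's share (£1,062,000) is divided into 3 shares of £354,000: Quinn and Valentina each take £354,000; Jana's £354,000 share passes to Jana's issue.
Jana's share (£354,000) is divided into 3 shares of £118,000: Xiulan, Pablo, and Efua each take £118,000.
Saskia's share (£1,062,000) is divided into 3 shares of £354,000: Zainab and Tavita each take £354,000; Ines's £354,000 share passes to Ines's issue.
Ines's share (£354,000) passes entirely to Sorcha.
Yusuf's share (£1,062,000) is divided into 3 shares of £354,000: Dagny, Yannick, and Zofia each take £354,000.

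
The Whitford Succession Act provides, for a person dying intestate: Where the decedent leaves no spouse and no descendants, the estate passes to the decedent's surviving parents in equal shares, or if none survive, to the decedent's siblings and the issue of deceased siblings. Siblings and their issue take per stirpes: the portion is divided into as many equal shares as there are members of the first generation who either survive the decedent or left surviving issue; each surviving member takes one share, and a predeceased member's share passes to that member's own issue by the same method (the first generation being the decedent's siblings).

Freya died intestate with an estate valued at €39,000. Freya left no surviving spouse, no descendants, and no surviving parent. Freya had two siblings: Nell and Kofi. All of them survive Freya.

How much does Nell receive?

The entire €39,000 passes to the siblings and their issue.
That amount (€39,000) is divided into 2 shares of €19,500: Nell and Kofi each take €19,500.

Nell receives €19,500.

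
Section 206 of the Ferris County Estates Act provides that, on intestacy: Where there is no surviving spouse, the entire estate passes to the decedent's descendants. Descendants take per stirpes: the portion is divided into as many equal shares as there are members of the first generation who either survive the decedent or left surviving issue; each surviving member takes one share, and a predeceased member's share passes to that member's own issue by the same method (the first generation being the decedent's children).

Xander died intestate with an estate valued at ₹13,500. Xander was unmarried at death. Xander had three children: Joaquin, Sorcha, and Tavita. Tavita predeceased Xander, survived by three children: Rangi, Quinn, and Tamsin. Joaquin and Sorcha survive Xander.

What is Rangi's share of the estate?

The entire ₹13,500 passes to the descendants.
That amount (₹13,500) is divided into 3 shares of ₹4,500: Joaquin and Sorcha each take ₹4,500; Tavita's ₹4,500 share passes to Tavita's issue.
Tavita's share (₹4,500) is divided into 3 shares of ₹1,500: Rangi, Quinn, and Tamsin each take ₹1,500.

Rangi receives ₹1,500.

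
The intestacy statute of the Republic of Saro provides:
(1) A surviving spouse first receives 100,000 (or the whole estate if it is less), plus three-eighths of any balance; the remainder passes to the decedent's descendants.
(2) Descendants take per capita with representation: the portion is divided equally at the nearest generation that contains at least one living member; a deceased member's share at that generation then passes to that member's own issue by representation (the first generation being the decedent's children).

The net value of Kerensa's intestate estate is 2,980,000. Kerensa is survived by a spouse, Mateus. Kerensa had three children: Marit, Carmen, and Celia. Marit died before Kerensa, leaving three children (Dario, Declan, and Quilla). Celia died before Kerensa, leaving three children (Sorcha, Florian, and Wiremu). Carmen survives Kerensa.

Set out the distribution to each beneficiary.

Mateus: 1,180,000; Dario: 200,000; Declan: 200,000; Quilla: 200,000; Carmen: 600,000; Sorcha: 200,000; Florian: 200,000; Wiremu: 200,000

Mateus first takes 100,000, leaving a balance of 2,880,000. Mateus then takes three-eighths of the balance (1,080,000), for a total of 1,180,000. The remaining 1,800,000 passes to the descendants.
The descendants' portion (1,800,000) is divided into 3 shares of 600,000: Carmen takes 600,000; Marit's 600,000 share passes to Marit's issue; Celia's 600,000 share passes to Celia's issue.
Marit's share (600,000) is divided into 3 shares of 200,000: Dario, Declan, and Quilla each take 200,000.
Celia's share (600,000) is divided into 3 shares of 200,000: Sorcha, Florian, and Wiremu each take 200,000.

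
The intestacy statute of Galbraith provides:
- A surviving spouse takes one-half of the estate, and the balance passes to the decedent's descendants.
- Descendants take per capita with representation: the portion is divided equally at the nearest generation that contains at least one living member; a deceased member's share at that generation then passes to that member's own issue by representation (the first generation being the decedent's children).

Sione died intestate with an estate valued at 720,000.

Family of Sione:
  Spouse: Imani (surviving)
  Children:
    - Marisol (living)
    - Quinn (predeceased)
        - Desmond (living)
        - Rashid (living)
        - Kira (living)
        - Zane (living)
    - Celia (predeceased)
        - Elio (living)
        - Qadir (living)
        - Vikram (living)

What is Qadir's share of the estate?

Qadir receives 40,000.

Imani takes one-half of 720,000 = 360,000. The remaining 360,000 passes to the descendants.
The descendants' portion (360,000) is divided into 3 shares of 120,000: Marisol takes 120,000; Quinn's 120,000 share passes to Quinn's issue; Celia's 120,000 share passes to Celia's issue.
Quinn's share (120,000) is divided into 4 shares of 30,000: Desmond, Rashid, Kira, and Zane each take 30,000.
Celia's share (120,000) is divided into 3 shares of 40,000: Elio, Qadir, and Vikram each take 40,000.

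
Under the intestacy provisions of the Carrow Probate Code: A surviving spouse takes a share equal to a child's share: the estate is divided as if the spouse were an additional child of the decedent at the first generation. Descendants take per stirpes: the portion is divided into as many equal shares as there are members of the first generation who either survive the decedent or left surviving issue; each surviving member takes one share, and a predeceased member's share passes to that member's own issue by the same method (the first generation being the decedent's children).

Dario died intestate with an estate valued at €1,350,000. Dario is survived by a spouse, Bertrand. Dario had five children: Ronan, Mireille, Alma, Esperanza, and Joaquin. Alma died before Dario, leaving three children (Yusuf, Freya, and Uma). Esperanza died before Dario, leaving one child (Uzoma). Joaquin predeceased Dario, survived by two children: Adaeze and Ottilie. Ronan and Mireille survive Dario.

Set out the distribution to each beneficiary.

The spouse counts as an additional share at the children's level, so there are 6 primary shares of €225,000. Bertrand takes one such share (€225,000).
The children's combined portion (€1,125,000) is divided into 5 shares of €225,000: Ronan and Mireille each take €225,000; Alma's €225,000 share passes to Alma's issue; Esperanza's €225,000 share passes to Esperanza's issue; Joaquin's €225,000 share passes to Joaquin's issue.
Alma's share (€225,000) is divided into 3 shares of €75,000: Yusuf, Freya, and Uma each take €75,000.
Esperanza's share (€225,000) passes entirely to Uzoma.
Joaquin's share (€225,000) is divided into 2 shares of €112,500: Adaeze and Ottilie each take €112,500.

Bertrand: €225,000; Ronan: €225,000; Mireille: €225,000; Yusuf: €75,000; Freya: €75,000; Uma: €75,000; Uzoma: €225,000; Adaeze: €112,500; Ottilie: €112,500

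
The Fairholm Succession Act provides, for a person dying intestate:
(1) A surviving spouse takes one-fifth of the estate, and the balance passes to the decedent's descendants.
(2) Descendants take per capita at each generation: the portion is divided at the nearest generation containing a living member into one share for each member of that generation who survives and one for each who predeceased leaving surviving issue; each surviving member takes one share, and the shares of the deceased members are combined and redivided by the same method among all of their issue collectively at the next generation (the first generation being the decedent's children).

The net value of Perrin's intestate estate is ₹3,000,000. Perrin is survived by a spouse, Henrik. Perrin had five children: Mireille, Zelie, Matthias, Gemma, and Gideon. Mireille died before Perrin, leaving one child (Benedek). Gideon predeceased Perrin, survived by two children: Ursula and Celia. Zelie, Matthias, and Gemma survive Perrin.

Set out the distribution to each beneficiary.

Henrik: ₹600,000; Benedek: ₹320,000; Zelie: ₹480,000; Matthias: ₹480,000; Gemma: ₹480,000; Ursula: ₹320,000; Celia: ₹320,000

Henrik takes one-fifth of ₹3,000,000 = ₹600,000. The remaining ₹2,400,000 passes to the descendants.
The descendants' portion (₹2,400,000) is divided at the children's generation into 5 shares of ₹480,000. Zelie, Matthias, and Gemma each take ₹480,000. The 2 shares of the deceased (Mireille and Gideon) are combined into a pool of ₹960,000.
That pool (₹960,000) is divided at the grandchildren's generation equally among Benedek, Ursula, and Celia: ₹320,000 each.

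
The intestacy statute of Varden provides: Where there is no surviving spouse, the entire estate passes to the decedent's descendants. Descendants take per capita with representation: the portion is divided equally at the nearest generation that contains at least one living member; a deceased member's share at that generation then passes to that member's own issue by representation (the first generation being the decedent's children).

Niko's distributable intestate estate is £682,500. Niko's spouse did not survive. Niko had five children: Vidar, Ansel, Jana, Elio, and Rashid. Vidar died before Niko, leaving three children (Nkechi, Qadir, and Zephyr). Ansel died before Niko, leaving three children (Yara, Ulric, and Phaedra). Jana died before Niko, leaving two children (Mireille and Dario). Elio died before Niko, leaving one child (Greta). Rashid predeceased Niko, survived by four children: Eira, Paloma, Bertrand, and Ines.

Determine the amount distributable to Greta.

Greta receives £52,500.

The entire £682,500 passes to the descendants.
No child survives, so the initial division is made at the grandchildren's generation.
That amount (£682,500) is divided into 13 shares of £52,500: Nkechi, Qadir, Zephyr, Yara, Ulric, Phaedra, Mireille, Dario, Greta, Eira, Paloma, Bertrand, and Ines each take £52,500.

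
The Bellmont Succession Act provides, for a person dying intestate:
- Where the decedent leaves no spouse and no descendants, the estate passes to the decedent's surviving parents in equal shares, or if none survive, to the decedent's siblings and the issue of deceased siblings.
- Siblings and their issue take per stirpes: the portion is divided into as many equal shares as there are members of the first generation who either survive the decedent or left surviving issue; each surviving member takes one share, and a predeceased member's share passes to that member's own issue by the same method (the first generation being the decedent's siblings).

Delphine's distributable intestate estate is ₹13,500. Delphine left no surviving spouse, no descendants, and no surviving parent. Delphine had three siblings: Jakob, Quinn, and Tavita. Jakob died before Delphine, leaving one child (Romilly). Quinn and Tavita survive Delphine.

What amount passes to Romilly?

The entire ₹13,500 passes to the siblings and their issue.
That amount (₹13,500) is divided into 3 shares of ₹4,500: Quinn and Tavita each take ₹4,500; Jakob's ₹4,500 share passes to Jakob's issue.
Jakob's share (₹4,500) passes entirely to Romilly.

Romilly receives ₹4,500.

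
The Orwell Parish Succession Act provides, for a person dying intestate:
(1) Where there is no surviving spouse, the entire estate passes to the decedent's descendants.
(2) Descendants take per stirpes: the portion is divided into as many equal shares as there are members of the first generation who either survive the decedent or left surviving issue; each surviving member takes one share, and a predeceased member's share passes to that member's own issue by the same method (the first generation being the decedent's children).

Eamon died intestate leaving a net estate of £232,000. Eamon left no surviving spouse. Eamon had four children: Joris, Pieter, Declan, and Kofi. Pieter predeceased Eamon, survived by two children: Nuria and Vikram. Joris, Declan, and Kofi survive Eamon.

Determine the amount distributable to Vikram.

Vikram receives £29,000.

The entire £232,000 passes to the descendants.
That amount (£232,000) is divided into 4 shares of £58,000: Joris, Declan, and Kofi each take £58,000; Pieter's £58,000 share passes to Pieter's issue.
Pieter's share (£58,000) is divided into 2 shares of £29,000: Nuria and Vikram each take £29,000.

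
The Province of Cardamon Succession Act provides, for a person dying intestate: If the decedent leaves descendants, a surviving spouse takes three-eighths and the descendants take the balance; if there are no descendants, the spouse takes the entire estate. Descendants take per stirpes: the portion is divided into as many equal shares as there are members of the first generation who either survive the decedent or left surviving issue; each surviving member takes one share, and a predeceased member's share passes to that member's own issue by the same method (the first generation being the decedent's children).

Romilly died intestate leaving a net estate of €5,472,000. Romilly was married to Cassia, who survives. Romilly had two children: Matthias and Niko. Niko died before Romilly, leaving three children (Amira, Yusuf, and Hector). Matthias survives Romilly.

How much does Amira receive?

Cassia takes three-eighths of €5,472,000 = €2,052,000. The remaining €3,420,000 passes to the descendants.
The descendants' portion (€3,420,000) is divided into 2 shares of €1,710,000: Matthias takes €1,710,000; Niko's €1,710,000 share passes to Niko's issue.
Niko's share (€1,710,000) is divided into 3 shares of €570,000: Amira, Yusuf, and Hector each take €570,000.

Amira receives €570,000.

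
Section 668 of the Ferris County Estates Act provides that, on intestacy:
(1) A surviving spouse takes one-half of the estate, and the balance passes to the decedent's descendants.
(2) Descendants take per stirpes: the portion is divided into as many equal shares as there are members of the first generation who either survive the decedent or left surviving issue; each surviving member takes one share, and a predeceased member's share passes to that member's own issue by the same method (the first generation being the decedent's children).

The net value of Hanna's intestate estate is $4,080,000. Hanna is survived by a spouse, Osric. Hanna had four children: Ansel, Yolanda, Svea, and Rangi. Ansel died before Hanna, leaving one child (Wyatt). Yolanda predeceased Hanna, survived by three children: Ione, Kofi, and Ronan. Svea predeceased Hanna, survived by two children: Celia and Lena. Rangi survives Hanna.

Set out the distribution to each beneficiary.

Osric: $2,040,000; Wyatt: $510,000; Ione: $170,000; Kofi: $170,000; Ronan: $170,000; Celia: $255,000; Lena: $255,000; Rangi: $510,000

Osric takes one-half of $4,080,000 = $2,040,000. The remaining $2,040,000 passes to the descendants.
The descendants' portion ($2,040,000) is divided into 4 shares of $510,000: Rangi takes $510,000; Ansel's $510,000 share passes to Ansel's issue; Yolanda's $510,000 share passes to Yolanda's issue; Svea's $510,000 share passes to Svea's issue.
Ansel's share ($510,000) passes entirely to Wyatt.
Yolanda's share ($510,000) is divided into 3 shares of $170,000: Ione, Kofi, and Ronan each take $170,000.
Svea's share ($510,000) is divided into 2 shares of $255,000: Celia and Lena each take $255,000.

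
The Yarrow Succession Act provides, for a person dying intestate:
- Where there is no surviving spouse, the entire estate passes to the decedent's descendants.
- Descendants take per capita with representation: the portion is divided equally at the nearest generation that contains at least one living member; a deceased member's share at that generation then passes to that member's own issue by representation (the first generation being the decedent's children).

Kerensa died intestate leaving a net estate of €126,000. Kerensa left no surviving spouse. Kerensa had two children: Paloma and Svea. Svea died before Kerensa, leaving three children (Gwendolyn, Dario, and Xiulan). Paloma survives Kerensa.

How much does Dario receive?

Dario receives €21,000.

The entire €126,000 passes to the descendants.
That amount (€126,000) is divided into 2 shares of €63,000: Paloma takes €63,000; Svea's €63,000 share passes to Svea's issue.
Svea's share (€63,000) is divided into 3 shares of €21,000: Gwendolyn, Dario, and Xiulan each take €21,000.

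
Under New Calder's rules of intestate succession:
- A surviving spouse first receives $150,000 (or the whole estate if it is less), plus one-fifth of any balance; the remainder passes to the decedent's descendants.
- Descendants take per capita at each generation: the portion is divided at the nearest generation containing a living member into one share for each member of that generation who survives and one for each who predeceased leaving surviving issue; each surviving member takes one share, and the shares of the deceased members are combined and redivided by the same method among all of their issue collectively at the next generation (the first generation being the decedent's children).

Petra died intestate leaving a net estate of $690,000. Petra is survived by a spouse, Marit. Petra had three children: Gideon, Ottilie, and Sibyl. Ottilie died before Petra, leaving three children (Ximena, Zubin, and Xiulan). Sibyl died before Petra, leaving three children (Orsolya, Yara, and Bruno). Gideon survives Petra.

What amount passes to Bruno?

Bruno receives $48,000.

Marit first takes $150,000, leaving a balance of $540,000. Marit then takes one-fifth of the balance ($108,000), for a total of $258,000. The remaining $432,000 passes to the descendants.
The descendants' portion ($432,000) is divided at the children's generation into 3 shares of $144,000. Gideon takes $144,000. The 2 shares of the deceased (Ottilie and Sibyl) are combined into a pool of $288,000.
That pool ($288,000) is divided at the grandchildren's generation equally among Ximena, Zubin, Xiulan, Orsolya, Yara, and Bruno: $48,000 each.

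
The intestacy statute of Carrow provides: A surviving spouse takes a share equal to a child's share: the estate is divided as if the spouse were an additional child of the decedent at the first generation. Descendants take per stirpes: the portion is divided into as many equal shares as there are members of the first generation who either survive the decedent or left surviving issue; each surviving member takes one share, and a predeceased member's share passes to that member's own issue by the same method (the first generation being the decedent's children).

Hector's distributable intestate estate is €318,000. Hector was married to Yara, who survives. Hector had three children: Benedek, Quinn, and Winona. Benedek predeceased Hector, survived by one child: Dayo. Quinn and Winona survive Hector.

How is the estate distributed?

Yara: €79,500; Dayo: €79,500; Quinn: €79,500; Winona: €79,500

The spouse counts as an additional share at the children's level, so there are 4 primary shares of €79,500. Yara takes one such share (€79,500).
The children's combined portion (€238,500) is divided into 3 shares of €79,500: Quinn and Winona each take €79,500; Benedek's €79,500 share passes to Benedek's issue.
Benedek's share (€79,500) passes entirely to Dayo.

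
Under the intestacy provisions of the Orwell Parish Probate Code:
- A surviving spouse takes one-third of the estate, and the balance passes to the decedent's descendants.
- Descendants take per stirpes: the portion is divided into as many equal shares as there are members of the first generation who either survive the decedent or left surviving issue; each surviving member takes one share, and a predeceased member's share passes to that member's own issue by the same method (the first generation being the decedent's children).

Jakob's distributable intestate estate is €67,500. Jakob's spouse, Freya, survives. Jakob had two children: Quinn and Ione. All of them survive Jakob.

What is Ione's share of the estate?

Freya takes one-third of €67,500 = €22,500. The remaining €45,000 passes to the descendants.
The descendants' portion (€45,000) is divided into 2 shares of €22,500: Quinn and Ione each take €22,500.

Ione receives €22,500.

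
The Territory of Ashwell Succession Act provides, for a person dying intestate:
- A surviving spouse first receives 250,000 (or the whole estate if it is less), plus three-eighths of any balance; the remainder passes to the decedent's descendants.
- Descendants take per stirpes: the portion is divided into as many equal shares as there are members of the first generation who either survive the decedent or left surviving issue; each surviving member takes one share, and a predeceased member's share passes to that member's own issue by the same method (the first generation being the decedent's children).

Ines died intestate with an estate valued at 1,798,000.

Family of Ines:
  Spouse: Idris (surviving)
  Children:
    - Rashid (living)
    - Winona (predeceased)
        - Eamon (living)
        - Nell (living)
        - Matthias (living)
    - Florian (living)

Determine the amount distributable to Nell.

Nell receives 107,500.

Idris first takes 250,000, leaving a balance of 1,548,000. Idris then takes three-eighths of the balance (580,500), for a total of 830,500. The remaining 967,500 passes to the descendants.
The descendants' portion (967,500) is divided into 3 shares of 322,500: Rashid and Florian each take 322,500; Winona's 322,500 share passes to Winona's issue.
Winona's share (322,500) is divided into 3 shares of 107,500: Eamon, Nell, and Matthias each take 107,500.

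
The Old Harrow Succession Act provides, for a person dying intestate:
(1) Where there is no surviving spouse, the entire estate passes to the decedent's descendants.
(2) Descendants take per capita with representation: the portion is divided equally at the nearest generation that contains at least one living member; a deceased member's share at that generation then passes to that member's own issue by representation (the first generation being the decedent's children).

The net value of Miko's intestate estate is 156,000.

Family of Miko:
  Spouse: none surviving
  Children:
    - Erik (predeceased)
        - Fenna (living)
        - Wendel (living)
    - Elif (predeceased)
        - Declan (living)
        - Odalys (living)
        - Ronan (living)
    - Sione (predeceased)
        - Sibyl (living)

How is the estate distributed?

Fenna: 26,000; Wendel: 26,000; Declan: 26,000; Odalys: 26,000; Ronan: 26,000; Sibyl: 26,000

The entire 156,000 passes to the descendants.
No child survives, so the initial division is made at the grandchildren's generation.
That amount (156,000) is divided into 6 shares of 26,000: Fenna, Wendel, Declan, Odalys, Ronan, and Sibyl each take 26,000.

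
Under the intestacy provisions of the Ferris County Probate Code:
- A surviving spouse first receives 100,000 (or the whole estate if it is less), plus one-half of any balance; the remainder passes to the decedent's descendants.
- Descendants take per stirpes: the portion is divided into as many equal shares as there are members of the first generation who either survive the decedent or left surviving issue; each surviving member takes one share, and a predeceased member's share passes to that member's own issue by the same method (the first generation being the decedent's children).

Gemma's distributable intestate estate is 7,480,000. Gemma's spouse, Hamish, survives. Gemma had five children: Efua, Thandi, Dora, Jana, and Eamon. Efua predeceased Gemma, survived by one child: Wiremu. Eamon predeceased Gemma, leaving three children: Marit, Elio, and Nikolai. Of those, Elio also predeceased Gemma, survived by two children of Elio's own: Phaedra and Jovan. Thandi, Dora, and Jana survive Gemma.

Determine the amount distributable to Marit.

Marit receives 246,000.

Hamish first takes 100,000, leaving a balance of 7,380,000. Hamish then takes one-half of the balance (3,690,000), for a total of 3,790,000. The remaining 3,690,000 passes to the descendants.
The descendants' portion (3,690,000) is divided into 5 shares of 738,000: Thandi, Dora, and Jana each take 738,000; Efua's 738,000 share passes to Efua's issue; Eamon's 738,000 share passes to Eamon's issue.
Efua's share (738,000) passes entirely to Wiremu.
Eamon's share (738,000) is divided into 3 shares of 246,000: Marit and Nikolai each take 246,000; Elio's 246,000 share passes to Elio's issue.
Elio's share (246,000) is divided into 2 shares of 123,000: Phaedra and Jovan each take 123,000.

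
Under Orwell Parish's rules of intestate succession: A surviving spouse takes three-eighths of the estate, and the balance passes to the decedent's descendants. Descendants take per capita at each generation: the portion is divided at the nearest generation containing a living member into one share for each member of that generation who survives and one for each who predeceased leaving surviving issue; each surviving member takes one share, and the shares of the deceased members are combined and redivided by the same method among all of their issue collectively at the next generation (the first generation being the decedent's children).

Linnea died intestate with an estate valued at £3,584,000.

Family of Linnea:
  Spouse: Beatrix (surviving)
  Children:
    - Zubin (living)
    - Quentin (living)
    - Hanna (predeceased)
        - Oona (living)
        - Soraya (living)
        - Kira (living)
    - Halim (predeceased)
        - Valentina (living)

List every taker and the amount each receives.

Beatrix takes three-eighths of £3,584,000 = £1,344,000. The remaining £2,240,000 passes to the descendants.
The descendants' portion (£2,240,000) is divided at the children's generation into 4 shares of £560,000. Zubin and Quentin each take £560,000. The 2 shares of the deceased (Hanna and Halim) are combined into a pool of £1,120,000.
That pool (£1,120,000) is divided at the grandchildren's generation equally among Oona, Soraya, Kira, and Valentina: £280,000 each.

Beatrix: £1,344,000; Zubin: £560,000; Quentin: £560,000; Oona: £280,000; Soraya: £280,000; Kira: £280,000; Valentina: £280,000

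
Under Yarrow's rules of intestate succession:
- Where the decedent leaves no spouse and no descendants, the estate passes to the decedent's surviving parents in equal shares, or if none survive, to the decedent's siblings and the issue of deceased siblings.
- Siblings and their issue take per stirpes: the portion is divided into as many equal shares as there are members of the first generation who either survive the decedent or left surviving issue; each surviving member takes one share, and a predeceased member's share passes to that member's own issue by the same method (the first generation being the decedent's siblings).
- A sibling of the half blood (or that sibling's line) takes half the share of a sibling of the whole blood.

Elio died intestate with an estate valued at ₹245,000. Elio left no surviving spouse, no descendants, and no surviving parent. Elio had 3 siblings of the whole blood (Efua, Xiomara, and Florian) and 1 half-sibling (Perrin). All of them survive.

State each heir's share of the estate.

The entire ₹245,000 passes to the siblings and their issue.
Counting each half-blood sibling's line as half a unit, there are 7/2 units in ₹245,000, so one unit is ₹70,000. Whole-blood lines (Efua, Xiomara, and Florian) take ₹70,000 each; half-blood lines (Perrin) take ₹35,000 each.

Efua: ₹70,000; Xiomara: ₹70,000; Perrin: ₹35,000; Florian: ₹70,000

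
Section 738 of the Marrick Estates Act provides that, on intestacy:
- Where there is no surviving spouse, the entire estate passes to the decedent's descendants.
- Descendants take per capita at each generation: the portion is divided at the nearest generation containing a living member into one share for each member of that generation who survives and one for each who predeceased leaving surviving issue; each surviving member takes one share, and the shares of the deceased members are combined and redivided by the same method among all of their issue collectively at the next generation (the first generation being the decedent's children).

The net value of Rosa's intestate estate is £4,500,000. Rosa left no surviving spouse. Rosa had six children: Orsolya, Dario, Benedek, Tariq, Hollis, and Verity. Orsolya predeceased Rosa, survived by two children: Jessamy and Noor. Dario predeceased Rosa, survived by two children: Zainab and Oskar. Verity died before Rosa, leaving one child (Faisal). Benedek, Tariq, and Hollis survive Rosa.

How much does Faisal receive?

Faisal receives £450,000.

The entire £4,500,000 passes to the descendants.
That amount (£4,500,000) is divided at the children's generation into 6 shares of £750,000. Benedek, Tariq, and Hollis each take £750,000. The 3 shares of the deceased (Orsolya, Dario, and Verity) are combined into a pool of £2,250,000.
That pool (£2,250,000) is divided at the grandchildren's generation equally among Jessamy, Noor, Zainab, Oskar, and Faisal: £450,000 each.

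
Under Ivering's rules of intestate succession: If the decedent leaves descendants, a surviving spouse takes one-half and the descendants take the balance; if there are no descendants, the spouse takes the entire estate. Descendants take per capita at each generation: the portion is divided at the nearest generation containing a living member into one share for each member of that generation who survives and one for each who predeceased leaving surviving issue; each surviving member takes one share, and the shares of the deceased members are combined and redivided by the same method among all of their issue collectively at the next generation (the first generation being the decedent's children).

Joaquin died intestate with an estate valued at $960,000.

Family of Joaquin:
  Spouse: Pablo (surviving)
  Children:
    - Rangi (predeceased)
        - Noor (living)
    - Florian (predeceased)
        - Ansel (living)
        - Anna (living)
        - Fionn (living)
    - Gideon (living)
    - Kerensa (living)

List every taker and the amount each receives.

Pablo: $480,000; Noor: $60,000; Ansel: $60,000; Anna: $60,000; Fionn: $60,000; Gideon: $120,000; Kerensa: $120,000

Pablo takes one-half of $960,000 = $480,000. The remaining $480,000 passes to the descendants.
The descendants' portion ($480,000) is divided at the children's generation into 4 shares of $120,000. Gideon and Kerensa each take $120,000. The 2 shares of the deceased (Rangi and Florian) are combined into a pool of $240,000.
That pool ($240,000) is divided at the grandchildren's generation equally among Noor, Ansel, Anna, and Fionn: $60,000 each.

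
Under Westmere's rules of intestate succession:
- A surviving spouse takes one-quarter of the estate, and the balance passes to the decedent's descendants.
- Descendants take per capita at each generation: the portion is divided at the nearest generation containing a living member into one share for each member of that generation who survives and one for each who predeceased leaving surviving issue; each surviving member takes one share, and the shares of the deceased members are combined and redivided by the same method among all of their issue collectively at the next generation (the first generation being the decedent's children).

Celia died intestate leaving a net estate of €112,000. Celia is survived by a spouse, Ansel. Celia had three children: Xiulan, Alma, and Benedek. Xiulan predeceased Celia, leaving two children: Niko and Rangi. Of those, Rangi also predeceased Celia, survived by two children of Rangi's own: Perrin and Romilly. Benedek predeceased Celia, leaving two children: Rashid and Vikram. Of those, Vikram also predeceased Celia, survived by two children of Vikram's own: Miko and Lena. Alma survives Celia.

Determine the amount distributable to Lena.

Ansel takes one-quarter of €112,000 = €28,000. The remaining €84,000 passes to the descendants.
The descendants' portion (€84,000) is divided at the children's generation into 3 shares of €28,000. Alma takes €28,000. The 2 shares of the deceased (Xiulan and Benedek) are combined into a pool of €56,000.
That pool (€56,000) is divided at the grandchildren's generation into 4 shares of €14,000. Niko and Rashid each take €14,000. The 2 shares of the deceased (Rangi and Vikram) are combined into a pool of €28,000.
That pool (€28,000) is divided at the great-grandchildren's generation equally among Perrin, Romilly, Miko, and Lena: €7,000 each.

Lena receives €7,000.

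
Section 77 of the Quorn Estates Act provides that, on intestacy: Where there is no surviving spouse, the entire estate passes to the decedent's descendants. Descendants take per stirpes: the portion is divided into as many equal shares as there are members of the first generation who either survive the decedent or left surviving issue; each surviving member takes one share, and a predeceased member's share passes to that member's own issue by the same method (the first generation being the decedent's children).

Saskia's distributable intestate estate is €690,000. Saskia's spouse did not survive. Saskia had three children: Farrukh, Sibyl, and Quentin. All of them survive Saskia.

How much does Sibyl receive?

The entire €690,000 passes to the descendants.
That amount (€690,000) is divided into 3 shares of €230,000: Farrukh, Sibyl, and Quentin each take €230,000.

Sibyl receives €230,000.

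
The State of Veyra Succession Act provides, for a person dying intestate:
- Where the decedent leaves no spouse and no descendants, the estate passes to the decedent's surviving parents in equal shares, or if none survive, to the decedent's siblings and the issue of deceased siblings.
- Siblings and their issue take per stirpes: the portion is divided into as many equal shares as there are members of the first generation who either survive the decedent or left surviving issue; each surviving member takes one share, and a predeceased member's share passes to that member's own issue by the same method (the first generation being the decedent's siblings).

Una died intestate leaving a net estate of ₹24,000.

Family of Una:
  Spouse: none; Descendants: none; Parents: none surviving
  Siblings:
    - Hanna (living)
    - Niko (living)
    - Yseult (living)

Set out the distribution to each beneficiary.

Hanna: ₹8,000; Niko: ₹8,000; Yseult: ₹8,000

The entire ₹24,000 passes to the siblings and their issue.
That amount (₹24,000) is divided into 3 shares of ₹8,000: Hanna, Niko, and Yseult each take ₹8,000.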